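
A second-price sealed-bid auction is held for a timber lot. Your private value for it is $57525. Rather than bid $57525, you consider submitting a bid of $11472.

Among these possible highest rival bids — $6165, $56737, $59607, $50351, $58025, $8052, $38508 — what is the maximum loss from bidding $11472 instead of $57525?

$19017

$6165: same outcome either way → loss $0.
$56737: truthful gives $788, deviation gives $0 → loss $788.
$59607: same outcome either way → loss $0.
$50351: truthful gives $7174, deviation gives $0 → loss $7174.
$58025: same outcome either way → loss $0.
$8052: same outcome either way → loss $0.
$38508: truthful gives $19017, deviation gives $0 → loss $19017.
Maximum loss: $19017.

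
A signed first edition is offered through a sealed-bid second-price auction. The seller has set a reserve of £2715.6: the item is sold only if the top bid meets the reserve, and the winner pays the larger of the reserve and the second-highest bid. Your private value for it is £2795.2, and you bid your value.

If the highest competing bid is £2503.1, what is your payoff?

Your bid £2795.2 is the highest and exceeds the reserve.
Price = max(second-highest bid, reserve) = max(£2503.1, £2715.6) = £2715.6.
Payoff = £2795.2 − £2715.6 = £79.6.

£79.6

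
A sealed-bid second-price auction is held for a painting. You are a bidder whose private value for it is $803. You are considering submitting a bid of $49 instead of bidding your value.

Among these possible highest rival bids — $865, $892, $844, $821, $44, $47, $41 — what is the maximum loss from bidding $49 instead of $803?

$0

$865: same outcome either way → loss $0.
$892: same outcome either way → loss $0.
$844: same outcome either way → loss $0.
$821: same outcome either way → loss $0.
$44: same outcome either way → loss $0.
$47: same outcome either way → loss $0.
$41: same outcome either way → loss $0.
Maximum loss: $0.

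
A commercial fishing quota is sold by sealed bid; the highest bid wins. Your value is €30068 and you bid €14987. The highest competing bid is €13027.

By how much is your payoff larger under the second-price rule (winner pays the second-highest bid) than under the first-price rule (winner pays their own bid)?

You have the highest bid, so you win under either rule.
Second-price: pay €13027 → payoff €17041.
First-price: pay your own bid €14987 → payoff €15081.
Difference = €17041 − (€15081) = €1960.

€1960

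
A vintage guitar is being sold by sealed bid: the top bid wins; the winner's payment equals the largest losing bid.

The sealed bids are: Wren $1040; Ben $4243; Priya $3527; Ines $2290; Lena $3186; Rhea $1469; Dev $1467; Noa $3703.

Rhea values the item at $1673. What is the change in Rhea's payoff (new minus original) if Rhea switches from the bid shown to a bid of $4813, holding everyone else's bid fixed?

−$2570

The highest bid among the other bidders is $4243; Rhea's bid doesn't change that.
Original bid $1469: Rhea is not highest (top rival bid is $4243); payoff $0.
Alternative bid $4813: Rhea is highest, pays the top rival bid $4243; payoff $1673 − $4243 = −$2570.
Change in payoff = −$2570 − ($0) = −$2570.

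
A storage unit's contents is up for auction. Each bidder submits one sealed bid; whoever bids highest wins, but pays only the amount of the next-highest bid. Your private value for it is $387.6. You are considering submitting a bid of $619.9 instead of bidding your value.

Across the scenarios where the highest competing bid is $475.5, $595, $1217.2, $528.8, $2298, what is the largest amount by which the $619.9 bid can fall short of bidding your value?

$207.4

$475.5: truthful gives $0, deviation gives −$87.9 → loss $87.9.
$595: truthful gives $0, deviation gives −$207.4 → loss $207.4.
$1217.2: same outcome either way → loss $0.
$528.8: truthful gives $0, deviation gives −$141.2 → loss $141.2.
$2298: same outcome either way → loss $0.
Maximum loss: $207.4.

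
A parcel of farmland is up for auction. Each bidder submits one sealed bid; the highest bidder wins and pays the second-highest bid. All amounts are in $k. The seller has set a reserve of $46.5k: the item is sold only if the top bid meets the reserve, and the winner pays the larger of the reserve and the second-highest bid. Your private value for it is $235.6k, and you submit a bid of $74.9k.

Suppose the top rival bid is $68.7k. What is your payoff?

$166.9k

Your bid $74.9k is the highest and exceeds the reserve.
Price = max(second-highest bid, reserve) = max($68.7k, $46.5k) = $68.7k.
Payoff = $235.6k − $68.7k = $166.9k.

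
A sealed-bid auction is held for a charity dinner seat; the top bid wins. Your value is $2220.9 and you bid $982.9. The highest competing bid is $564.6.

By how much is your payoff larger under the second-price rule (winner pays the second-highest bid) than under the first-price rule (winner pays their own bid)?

$418.3

You have the highest bid, so you win under either rule.
Second-price: pay $564.6 → payoff $1656.3.
First-price: pay your own bid $982.9 → payoff $1238.
Difference = $1656.3 − ($1238) = $418.3.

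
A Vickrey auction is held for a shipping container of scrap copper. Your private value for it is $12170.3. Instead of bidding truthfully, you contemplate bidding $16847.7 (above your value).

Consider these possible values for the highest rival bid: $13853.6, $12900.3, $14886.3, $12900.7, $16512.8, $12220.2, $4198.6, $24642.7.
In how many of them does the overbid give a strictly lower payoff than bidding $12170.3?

6

The deviation hurts exactly when the highest competing bid lies strictly between $12170.3 and $16847.7 — overbidding then wins at a price above your value.
$13853.6: inside the interval → strictly worse (loss $1683.3).
$12900.3: inside the interval → strictly worse (loss $730).
$14886.3: inside the interval → strictly worse (loss $2716).
$12900.7: inside the interval → strictly worse (loss $730.4).
$16512.8: inside the interval → strictly worse (loss $4342.5).
$12220.2: inside the interval → strictly worse (loss $49.9).
$4198.6: below both → same outcome either way.
$24642.7: above both → same outcome either way.
Count: 6.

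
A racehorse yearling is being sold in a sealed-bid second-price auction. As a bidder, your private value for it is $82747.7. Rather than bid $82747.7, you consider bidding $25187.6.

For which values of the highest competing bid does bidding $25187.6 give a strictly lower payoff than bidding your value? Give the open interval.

If the competing bid is below $25187.6, both bids win at the same price — no difference.
If it is above $82747.7, both bids lose — no difference.
If it lies strictly between $25187.6 and $82747.7, bidding your value wins at a price below your value (positive payoff) while bidding $25187.6 loses (payoff 0).
So the deviation strictly hurts on the open interval ($25187.6, $82747.7).

($25187.6, $82747.7)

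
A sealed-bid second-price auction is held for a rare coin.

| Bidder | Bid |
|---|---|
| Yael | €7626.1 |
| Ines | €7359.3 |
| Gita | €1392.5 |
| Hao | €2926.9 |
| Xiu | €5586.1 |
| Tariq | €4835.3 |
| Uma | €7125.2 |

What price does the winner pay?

Highest bid: Yael at €7626.1, so Yael wins.
Second-highest bid: Ines at €7359.3 — that is the price the winner pays.

€7359.3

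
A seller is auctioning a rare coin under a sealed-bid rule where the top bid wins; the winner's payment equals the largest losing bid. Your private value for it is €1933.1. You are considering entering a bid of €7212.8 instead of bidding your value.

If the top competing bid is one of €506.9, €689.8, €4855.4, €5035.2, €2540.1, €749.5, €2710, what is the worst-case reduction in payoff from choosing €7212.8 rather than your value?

€3102.1

€506.9: same outcome either way → loss €0.
€689.8: same outcome either way → loss €0.
€4855.4: truthful gives €0, deviation gives −€2922.3 → loss €2922.3.
€5035.2: truthful gives €0, deviation gives −€3102.1 → loss €3102.1.
€2540.1: truthful gives €0, deviation gives −€607 → loss €607.
€749.5: same outcome either way → loss €0.
€2710: truthful gives €0, deviation gives −€776.9 → loss €776.9.
Maximum loss: €3102.1.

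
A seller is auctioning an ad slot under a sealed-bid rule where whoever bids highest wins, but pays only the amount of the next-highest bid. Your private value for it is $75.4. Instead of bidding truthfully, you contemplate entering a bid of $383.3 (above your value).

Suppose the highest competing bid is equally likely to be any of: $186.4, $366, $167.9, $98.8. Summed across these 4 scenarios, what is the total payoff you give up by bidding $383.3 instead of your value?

The deviation costs you only when the competing bid falls strictly between $75.4 and $383.3; elsewhere both bids give the same outcome.
$186.4: truthful payoff $0, deviation payoff −$111 → loss $111.
$366: truthful payoff $0, deviation payoff −$290.6 → loss $290.6.
$167.9: truthful payoff $0, deviation payoff −$92.5 → loss $92.5.
$98.8: truthful payoff $0, deviation payoff −$23.4 → loss $23.4.
Total loss = $111 + $290.6 + $92.5 + $23.4 = $517.5.

$517.5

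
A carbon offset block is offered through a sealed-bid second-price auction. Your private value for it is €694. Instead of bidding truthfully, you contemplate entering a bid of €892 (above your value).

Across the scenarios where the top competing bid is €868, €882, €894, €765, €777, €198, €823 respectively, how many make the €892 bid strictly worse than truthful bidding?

The deviation hurts exactly when the highest competing bid lies strictly between €694 and €892 — overbidding then wins at a price above your value.
€868: inside the interval → strictly worse (loss €174).
€882: inside the interval → strictly worse (loss €188).
€894: above both → same outcome either way.
€765: inside the interval → strictly worse (loss €71).
€777: inside the interval → strictly worse (loss €83).
€198: below both → same outcome either way.
€823: inside the interval → strictly worse (loss €129).
Count: 5.

5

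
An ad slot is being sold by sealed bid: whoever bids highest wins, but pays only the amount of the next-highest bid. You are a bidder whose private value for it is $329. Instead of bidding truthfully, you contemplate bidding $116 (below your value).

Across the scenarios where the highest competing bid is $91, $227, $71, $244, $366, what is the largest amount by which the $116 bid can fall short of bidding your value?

$91: same outcome either way → loss $0.
$227: truthful gives $102, deviation gives $0 → loss $102.
$71: same outcome either way → loss $0.
$244: truthful gives $85, deviation gives $0 → loss $85.
$366: same outcome either way → loss $0.
Maximum loss: $102.

$102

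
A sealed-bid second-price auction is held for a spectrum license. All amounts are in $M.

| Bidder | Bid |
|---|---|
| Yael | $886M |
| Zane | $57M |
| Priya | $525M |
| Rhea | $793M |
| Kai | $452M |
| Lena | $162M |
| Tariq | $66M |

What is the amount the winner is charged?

$793M

Highest bid: Yael at $886M, so Yael wins.
Second-highest bid: Rhea at $793M — that is the price the winner pays.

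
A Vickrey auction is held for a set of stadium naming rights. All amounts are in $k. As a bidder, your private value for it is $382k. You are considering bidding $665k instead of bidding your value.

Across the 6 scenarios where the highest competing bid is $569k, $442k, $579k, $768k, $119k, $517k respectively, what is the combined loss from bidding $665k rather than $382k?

The deviation costs you only when the competing bid falls strictly between $382k and $665k; elsewhere both bids give the same outcome.
$569k: truthful payoff $0k, deviation payoff −$187k → loss $187k.
$442k: truthful payoff $0k, deviation payoff −$60k → loss $60k.
$579k: truthful payoff $0k, deviation payoff −$197k → loss $197k.
$768k: outcomes coincide → loss $0k.
$119k: outcomes coincide → loss $0k.
$517k: truthful payoff $0k, deviation payoff −$135k → loss $135k.
Total loss = $187k + $60k + $197k + $135k = $579k.
Because the price is fixed by the runner-up's bid, deviating from your value can only change a good outcome into a bad one — never the reverse.

$579k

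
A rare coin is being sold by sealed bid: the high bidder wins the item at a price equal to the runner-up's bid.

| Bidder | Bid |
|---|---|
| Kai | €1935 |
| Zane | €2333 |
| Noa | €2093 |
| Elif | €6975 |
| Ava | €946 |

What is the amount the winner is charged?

Highest bid: Elif at €6975, so Elif wins.
Second-highest bid: Zane at €2333 — that is the price the winner pays.

€2333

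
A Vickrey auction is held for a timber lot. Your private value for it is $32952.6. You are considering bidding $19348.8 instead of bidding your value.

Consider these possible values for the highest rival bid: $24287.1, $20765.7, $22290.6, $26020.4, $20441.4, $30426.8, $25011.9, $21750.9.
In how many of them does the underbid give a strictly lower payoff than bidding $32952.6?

The deviation hurts exactly when the highest competing bid lies strictly between $19348.8 and $32952.6 — underbidding then forfeits a profitable win.
$24287.1: inside the interval → strictly worse (loss $8665.5).
$20765.7: inside the interval → strictly worse (loss $12186.9).
$22290.6: inside the interval → strictly worse (loss $10662).
$26020.4: inside the interval → strictly worse (loss $6932.2).
$20441.4: inside the interval → strictly worse (loss $12511.2).
$30426.8: inside the interval → strictly worse (loss $2525.8).
$25011.9: inside the interval → strictly worse (loss $7940.7).
$21750.9: inside the interval → strictly worse (loss $11201.7).
Count: 8.

8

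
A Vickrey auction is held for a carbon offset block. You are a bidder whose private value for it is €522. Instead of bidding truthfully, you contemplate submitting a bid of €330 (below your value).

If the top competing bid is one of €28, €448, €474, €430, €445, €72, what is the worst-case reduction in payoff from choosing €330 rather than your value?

€28: same outcome either way → loss €0.
€448: truthful gives €74, deviation gives €0 → loss €74.
€474: truthful gives €48, deviation gives €0 → loss €48.
€430: truthful gives €92, deviation gives €0 → loss €92.
€445: truthful gives €77, deviation gives €0 → loss €77.
€72: same outcome either way → loss €0.
Maximum loss: €92.

€92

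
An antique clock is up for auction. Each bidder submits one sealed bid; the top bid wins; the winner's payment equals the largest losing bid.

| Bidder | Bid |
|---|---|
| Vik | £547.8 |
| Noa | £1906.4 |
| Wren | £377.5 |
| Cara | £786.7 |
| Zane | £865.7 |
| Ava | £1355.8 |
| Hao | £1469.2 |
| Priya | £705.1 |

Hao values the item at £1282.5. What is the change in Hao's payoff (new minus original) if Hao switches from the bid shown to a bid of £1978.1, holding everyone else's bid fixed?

The highest bid among the other bidders is £1906.4; Hao's bid doesn't change that.
Original bid £1469.2: Hao is not highest (top rival bid is £1906.4); payoff £0.
Alternative bid £1978.1: Hao is highest, pays the top rival bid £1906.4; payoff £1282.5 − £1906.4 = −£623.9.
Change in payoff = −£623.9 − (£0) = −£623.9.

−£623.9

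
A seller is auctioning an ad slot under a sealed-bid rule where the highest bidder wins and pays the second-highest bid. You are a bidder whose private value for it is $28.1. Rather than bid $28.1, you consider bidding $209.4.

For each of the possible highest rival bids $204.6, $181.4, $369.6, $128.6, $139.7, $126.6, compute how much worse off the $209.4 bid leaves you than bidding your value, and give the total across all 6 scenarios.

$640.4

The deviation costs you only when the competing bid falls strictly between $28.1 and $209.4; elsewhere both bids give the same outcome.
$204.6: truthful payoff $0, deviation payoff −$176.5 → loss $176.5.
$181.4: truthful payoff $0, deviation payoff −$153.3 → loss $153.3.
$369.6: outcomes coincide → loss $0.
$128.6: truthful payoff $0, deviation payoff −$100.5 → loss $100.5.
$139.7: truthful payoff $0, deviation payoff −$111.6 → loss $111.6.
$126.6: truthful payoff $0, deviation payoff −$98.5 → loss $98.5.
Total loss = $176.5 + $153.3 + $100.5 + $111.6 + $98.5 = $640.4.
In a second-price auction your bid sets only whether you win, not what you pay, so bidding your true value is weakly dominant.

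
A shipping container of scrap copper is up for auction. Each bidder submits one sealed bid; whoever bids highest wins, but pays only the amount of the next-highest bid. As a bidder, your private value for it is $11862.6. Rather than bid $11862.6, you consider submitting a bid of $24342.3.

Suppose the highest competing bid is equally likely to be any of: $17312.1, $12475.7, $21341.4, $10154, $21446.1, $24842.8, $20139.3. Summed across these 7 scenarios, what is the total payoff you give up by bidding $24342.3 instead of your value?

$33401.6

The deviation costs you only when the competing bid falls strictly between $11862.6 and $24342.3; elsewhere both bids give the same outcome.
$17312.1: truthful payoff $0, deviation payoff −$5449.5 → loss $5449.5.
$12475.7: truthful payoff $0, deviation payoff −$613.1 → loss $613.1.
$21341.4: truthful payoff $0, deviation payoff −$9478.8 → loss $9478.8.
$10154: outcomes coincide → loss $0.
$21446.1: truthful payoff $0, deviation payoff −$9583.5 → loss $9583.5.
$24842.8: outcomes coincide → loss $0.
$20139.3: truthful payoff $0, deviation payoff −$8276.7 → loss $8276.7.
Total loss = $5449.5 + $613.1 + $9478.8 + $9583.5 + $8276.7 = $33401.6.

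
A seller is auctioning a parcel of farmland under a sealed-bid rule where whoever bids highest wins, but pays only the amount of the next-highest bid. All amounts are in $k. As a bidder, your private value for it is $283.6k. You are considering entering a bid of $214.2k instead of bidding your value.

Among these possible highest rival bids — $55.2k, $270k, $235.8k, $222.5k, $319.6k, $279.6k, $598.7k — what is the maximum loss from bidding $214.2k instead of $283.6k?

$61.1k

$55.2k: same outcome either way → loss $0k.
$270k: truthful gives $13.6k, deviation gives $0k → loss $13.6k.
$235.8k: truthful gives $47.8k, deviation gives $0k → loss $47.8k.
$222.5k: truthful gives $61.1k, deviation gives $0k → loss $61.1k.
$319.6k: same outcome either way → loss $0k.
$279.6k: truthful gives $4k, deviation gives $0k → loss $4k.
$598.7k: same outcome either way → loss $0k.
Maximum loss: $61.1k.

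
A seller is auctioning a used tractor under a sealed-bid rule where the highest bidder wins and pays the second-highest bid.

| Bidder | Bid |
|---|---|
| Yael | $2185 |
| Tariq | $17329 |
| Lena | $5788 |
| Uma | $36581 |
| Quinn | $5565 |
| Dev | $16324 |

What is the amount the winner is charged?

Highest bid: Uma at $36581, so Uma wins.
Second-highest bid: Tariq at $17329 — that is the price the winner pays.

$17329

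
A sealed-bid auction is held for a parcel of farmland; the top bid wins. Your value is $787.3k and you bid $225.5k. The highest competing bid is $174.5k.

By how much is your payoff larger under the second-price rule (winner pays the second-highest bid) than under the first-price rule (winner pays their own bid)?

$51k

You have the highest bid, so you win under either rule.
Second-price: pay $174.5k → payoff $612.8k.
First-price: pay your own bid $225.5k → payoff $561.8k.
Difference = $612.8k − ($561.8k) = $51k.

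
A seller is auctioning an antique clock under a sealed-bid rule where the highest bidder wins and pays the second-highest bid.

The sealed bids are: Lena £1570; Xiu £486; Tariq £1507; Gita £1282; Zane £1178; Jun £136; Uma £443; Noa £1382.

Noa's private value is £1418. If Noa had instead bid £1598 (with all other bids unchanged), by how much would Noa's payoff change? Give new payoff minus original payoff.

−£152

The highest bid among the other bidders is £1570; Noa's bid doesn't change that.
Original bid £1382: Noa is not highest (top rival bid is £1570); payoff £0.
Alternative bid £1598: Noa is highest, pays the top rival bid £1570; payoff £1418 − £1570 = −£152.
Change in payoff = −£152 − (£0) = −£152.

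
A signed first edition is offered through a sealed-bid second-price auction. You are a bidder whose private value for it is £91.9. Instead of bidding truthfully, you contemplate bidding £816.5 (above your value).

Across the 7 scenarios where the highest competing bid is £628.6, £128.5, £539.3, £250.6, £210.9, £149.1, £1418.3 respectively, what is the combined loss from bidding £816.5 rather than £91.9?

£1355.6

The deviation costs you only when the competing bid falls strictly between £91.9 and £816.5; elsewhere both bids give the same outcome.
£628.6: truthful payoff £0, deviation payoff −£536.7 → loss £536.7.
£128.5: truthful payoff £0, deviation payoff −£36.6 → loss £36.6.
£539.3: truthful payoff £0, deviation payoff −£447.4 → loss £447.4.
£250.6: truthful payoff £0, deviation payoff −£158.7 → loss £158.7.
£210.9: truthful payoff £0, deviation payoff −£119 → loss £119.
£149.1: truthful payoff £0, deviation payoff −£57.2 → loss £57.2.
£1418.3: outcomes coincide → loss £0.
Total loss = £536.7 + £36.6 + £447.4 + £158.7 + £119 + £57.2 = £1355.6.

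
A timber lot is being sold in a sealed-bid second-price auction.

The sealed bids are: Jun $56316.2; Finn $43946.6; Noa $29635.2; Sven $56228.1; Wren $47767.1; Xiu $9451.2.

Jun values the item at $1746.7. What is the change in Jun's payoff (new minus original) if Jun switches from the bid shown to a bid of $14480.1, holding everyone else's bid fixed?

$54481.4

The highest bid among the other bidders is $56228.1; Jun's bid doesn't change that.
Original bid $56316.2: Jun is highest, pays the top rival bid $56228.1; payoff $1746.7 − $56228.1 = −$54481.4.
Alternative bid $14480.1: Jun is not highest (top rival bid is $56228.1); payoff $0.
Change in payoff = $0 − (−$54481.4) = $54481.4.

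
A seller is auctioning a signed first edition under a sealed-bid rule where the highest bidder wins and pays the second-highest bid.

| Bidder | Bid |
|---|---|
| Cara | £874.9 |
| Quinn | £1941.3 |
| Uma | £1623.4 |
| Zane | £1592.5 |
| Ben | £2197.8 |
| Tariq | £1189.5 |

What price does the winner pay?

£1941.3

Highest bid: Ben at £2197.8, so Ben wins.
Second-highest bid: Quinn at £1941.3 — that is the price the winner pays.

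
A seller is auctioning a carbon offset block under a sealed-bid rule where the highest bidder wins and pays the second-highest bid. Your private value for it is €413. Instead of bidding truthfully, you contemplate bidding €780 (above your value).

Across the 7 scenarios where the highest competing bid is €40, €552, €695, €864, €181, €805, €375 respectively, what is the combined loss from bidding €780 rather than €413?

€421

The deviation costs you only when the competing bid falls strictly between €413 and €780; elsewhere both bids give the same outcome.
€40: outcomes coincide → loss €0.
€552: truthful payoff €0, deviation payoff −€139 → loss €139.
€695: truthful payoff €0, deviation payoff −€282 → loss €282.
€864: outcomes coincide → loss €0.
€181: outcomes coincide → loss €0.
€805: outcomes coincide → loss €0.
€375: outcomes coincide → loss €0.
Total loss = €139 + €282 = €421.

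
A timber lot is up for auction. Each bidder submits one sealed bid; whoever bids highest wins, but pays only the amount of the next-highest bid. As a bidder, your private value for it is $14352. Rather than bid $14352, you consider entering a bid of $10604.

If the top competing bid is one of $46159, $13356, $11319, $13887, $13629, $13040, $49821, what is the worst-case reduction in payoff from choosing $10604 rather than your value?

$3033

$46159: same outcome either way → loss $0.
$13356: truthful gives $996, deviation gives $0 → loss $996.
$11319: truthful gives $3033, deviation gives $0 → loss $3033.
$13887: truthful gives $465, deviation gives $0 → loss $465.
$13629: truthful gives $723, deviation gives $0 → loss $723.
$13040: truthful gives $1312, deviation gives $0 → loss $1312.
$49821: same outcome either way → loss $0.
Maximum loss: $3033.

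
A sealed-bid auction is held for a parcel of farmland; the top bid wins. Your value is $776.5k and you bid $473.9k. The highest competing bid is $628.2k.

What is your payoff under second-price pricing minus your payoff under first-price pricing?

Your bid $473.9k is below $628.2k, so you lose under either rule.
Payoff is $0k in both cases; difference = $0k.

$0k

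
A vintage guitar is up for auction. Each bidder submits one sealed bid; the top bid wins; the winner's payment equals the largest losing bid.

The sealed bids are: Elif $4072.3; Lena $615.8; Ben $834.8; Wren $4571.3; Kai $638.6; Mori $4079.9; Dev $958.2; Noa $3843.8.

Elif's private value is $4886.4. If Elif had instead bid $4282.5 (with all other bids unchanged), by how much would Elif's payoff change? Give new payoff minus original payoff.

$0

The highest bid among the other bidders is $4571.3; Elif's bid doesn't change that.
Original bid $4072.3: Elif is not highest (top rival bid is $4571.3); payoff $0.
Alternative bid $4282.5: Elif is not highest (top rival bid is $4571.3); payoff $0.
Change in payoff = $0 − ($0) = $0.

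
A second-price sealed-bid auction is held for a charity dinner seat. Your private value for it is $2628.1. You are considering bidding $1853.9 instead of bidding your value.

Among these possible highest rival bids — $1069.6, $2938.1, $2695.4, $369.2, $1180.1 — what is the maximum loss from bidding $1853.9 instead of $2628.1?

$1069.6: same outcome either way → loss $0.
$2938.1: same outcome either way → loss $0.
$2695.4: same outcome either way → loss $0.
$369.2: same outcome either way → loss $0.
$1180.1: same outcome either way → loss $0.
Maximum loss: $0.

$0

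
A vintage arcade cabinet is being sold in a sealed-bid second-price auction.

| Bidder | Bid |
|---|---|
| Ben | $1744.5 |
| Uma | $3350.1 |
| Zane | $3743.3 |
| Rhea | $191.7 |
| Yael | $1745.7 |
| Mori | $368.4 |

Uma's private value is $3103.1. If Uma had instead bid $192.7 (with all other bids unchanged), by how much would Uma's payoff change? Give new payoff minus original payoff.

$0

The highest bid among the other bidders is $3743.3; Uma's bid doesn't change that.
Original bid $3350.1: Uma is not highest (top rival bid is $3743.3); payoff $0.
Alternative bid $192.7: Uma is not highest (top rival bid is $3743.3); payoff $0.
Change in payoff = $0 − ($0) = $0.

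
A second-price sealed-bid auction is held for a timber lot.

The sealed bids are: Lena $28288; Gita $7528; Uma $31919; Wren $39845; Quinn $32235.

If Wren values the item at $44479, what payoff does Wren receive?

$12244

Highest bid: Wren at $39845, so Wren wins.
Second-highest bid: Quinn at $32235 — that is the price the winner pays.
Wren's payoff = value − price = $44479 − $32235 = $12244.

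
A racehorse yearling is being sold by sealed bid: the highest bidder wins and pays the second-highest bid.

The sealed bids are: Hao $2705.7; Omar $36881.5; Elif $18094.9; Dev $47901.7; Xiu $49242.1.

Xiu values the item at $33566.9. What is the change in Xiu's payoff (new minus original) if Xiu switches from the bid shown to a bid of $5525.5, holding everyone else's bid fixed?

The highest bid among the other bidders is $47901.7; Xiu's bid doesn't change that.
Original bid $49242.1: Xiu is highest, pays the top rival bid $47901.7; payoff $33566.9 − $47901.7 = −$14334.8.
Alternative bid $5525.5: Xiu is not highest (top rival bid is $47901.7); payoff $0.
Change in payoff = $0 − (−$14334.8) = $14334.8.

$14334.8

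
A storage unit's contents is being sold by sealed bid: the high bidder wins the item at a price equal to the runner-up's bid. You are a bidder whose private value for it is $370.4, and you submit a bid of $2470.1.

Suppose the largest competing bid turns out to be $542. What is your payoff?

−$171.6

Your bid $2470.1 exceeds the highest competing bid $542, so you win.
In a second-price auction the winner pays the second-highest bid, $542.
Payoff = value − price = $370.4 − $542 = −$171.6.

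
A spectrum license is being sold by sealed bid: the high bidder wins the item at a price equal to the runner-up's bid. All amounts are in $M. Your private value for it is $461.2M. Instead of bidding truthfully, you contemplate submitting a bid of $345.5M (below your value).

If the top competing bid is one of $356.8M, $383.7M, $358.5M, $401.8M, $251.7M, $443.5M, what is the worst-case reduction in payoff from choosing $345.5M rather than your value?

$104.4M

$356.8M: truthful gives $104.4M, deviation gives $0M → loss $104.4M.
$383.7M: truthful gives $77.5M, deviation gives $0M → loss $77.5M.
$358.5M: truthful gives $102.7M, deviation gives $0M → loss $102.7M.
$401.8M: truthful gives $59.4M, deviation gives $0M → loss $59.4M.
$251.7M: same outcome either way → loss $0M.
$443.5M: truthful gives $17.7M, deviation gives $0M → loss $17.7M.
Maximum loss: $104.4M.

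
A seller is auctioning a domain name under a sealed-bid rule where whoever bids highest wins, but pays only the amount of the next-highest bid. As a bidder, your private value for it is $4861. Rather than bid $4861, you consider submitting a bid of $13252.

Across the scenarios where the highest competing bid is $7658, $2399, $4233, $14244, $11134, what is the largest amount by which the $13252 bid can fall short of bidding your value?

$7658: truthful gives $0, deviation gives −$2797 → loss $2797.
$2399: same outcome either way → loss $0.
$4233: same outcome either way → loss $0.
$14244: same outcome either way → loss $0.
$11134: truthful gives $0, deviation gives −$6273 → loss $6273.
Maximum loss: $6273.

$6273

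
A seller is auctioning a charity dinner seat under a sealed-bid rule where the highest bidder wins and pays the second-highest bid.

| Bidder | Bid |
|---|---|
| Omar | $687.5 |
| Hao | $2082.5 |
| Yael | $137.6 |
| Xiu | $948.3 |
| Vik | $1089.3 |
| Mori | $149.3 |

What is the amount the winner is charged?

$1089.3

Highest bid: Hao at $2082.5, so Hao wins.
Second-highest bid: Vik at $1089.3 — that is the price the winner pays.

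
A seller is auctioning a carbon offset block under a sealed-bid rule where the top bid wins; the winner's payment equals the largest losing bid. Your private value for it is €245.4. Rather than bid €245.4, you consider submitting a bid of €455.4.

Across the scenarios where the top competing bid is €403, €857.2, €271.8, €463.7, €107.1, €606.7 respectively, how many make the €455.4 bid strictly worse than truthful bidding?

2

The deviation hurts exactly when the highest competing bid lies strictly between €245.4 and €455.4 — overbidding then wins at a price above your value.
€403: inside the interval → strictly worse (loss €157.6).
€857.2: above both → same outcome either way.
€271.8: inside the interval → strictly worse (loss €26.4).
€463.7: above both → same outcome either way.
€107.1: below both → same outcome either way.
€606.7: above both → same outcome either way.
Count: 2.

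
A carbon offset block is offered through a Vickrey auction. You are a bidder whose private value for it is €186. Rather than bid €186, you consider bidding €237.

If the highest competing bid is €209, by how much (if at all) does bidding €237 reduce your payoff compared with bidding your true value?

Bidding your value €186: you lose (since €186 < €209). Payoff €0.
Bidding €237: you win and pay €209. Payoff €186 − €209 = −€23.
The competing bid €209 lies between your value and your inflated bid, so overbidding wins an item priced above your value.
Loss from deviating = €0 − (−€23) = €23.
Truthful bidding weakly dominates here: raising your bid can only win items priced above your value, and lowering it can only forfeit items priced below.

€23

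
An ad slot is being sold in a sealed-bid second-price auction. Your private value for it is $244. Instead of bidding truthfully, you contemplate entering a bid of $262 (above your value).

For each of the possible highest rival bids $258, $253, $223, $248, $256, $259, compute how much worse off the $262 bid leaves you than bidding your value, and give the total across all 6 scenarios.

$54

The deviation costs you only when the competing bid falls strictly between $244 and $262; elsewhere both bids give the same outcome.
$258: truthful payoff $0, deviation payoff −$14 → loss $14.
$253: truthful payoff $0, deviation payoff −$9 → loss $9.
$223: outcomes coincide → loss $0.
$248: truthful payoff $0, deviation payoff −$4 → loss $4.
$256: truthful payoff $0, deviation payoff −$12 → loss $12.
$259: truthful payoff $0, deviation payoff −$15 → loss $15.
Total loss = $14 + $9 + $4 + $12 + $15 = $54.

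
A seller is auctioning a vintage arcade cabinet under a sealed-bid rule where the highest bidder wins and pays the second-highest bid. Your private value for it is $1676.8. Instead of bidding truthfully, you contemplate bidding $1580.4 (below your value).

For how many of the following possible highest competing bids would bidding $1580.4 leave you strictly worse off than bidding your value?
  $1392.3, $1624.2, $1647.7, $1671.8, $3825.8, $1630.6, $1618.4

The deviation hurts exactly when the highest competing bid lies strictly between $1580.4 and $1676.8 — underbidding then forfeits a profitable win.
$1392.3: below both → same outcome either way.
$1624.2: inside the interval → strictly worse (loss $52.6).
$1647.7: inside the interval → strictly worse (loss $29.1).
$1671.8: inside the interval → strictly worse (loss $5).
$3825.8: above both → same outcome either way.
$1630.6: inside the interval → strictly worse (loss $46.2).
$1618.4: inside the interval → strictly worse (loss $58.4).
Count: 5.

5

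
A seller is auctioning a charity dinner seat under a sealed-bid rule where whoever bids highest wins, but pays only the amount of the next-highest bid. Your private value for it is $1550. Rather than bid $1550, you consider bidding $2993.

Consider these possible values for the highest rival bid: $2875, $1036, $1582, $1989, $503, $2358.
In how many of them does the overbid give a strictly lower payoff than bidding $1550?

The deviation hurts exactly when the highest competing bid lies strictly between $1550 and $2993 — overbidding then wins at a price above your value.
$2875: inside the interval → strictly worse (loss $1325).
$1036: below both → same outcome either way.
$1582: inside the interval → strictly worse (loss $32).
$1989: inside the interval → strictly worse (loss $439).
$503: below both → same outcome either way.
$2358: inside the interval → strictly worse (loss $808).
Count: 4.

4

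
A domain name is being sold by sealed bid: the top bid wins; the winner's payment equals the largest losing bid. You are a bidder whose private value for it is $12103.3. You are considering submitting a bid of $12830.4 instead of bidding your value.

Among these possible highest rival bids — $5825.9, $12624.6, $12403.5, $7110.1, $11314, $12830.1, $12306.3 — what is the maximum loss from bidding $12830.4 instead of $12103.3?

$726.8

$5825.9: same outcome either way → loss $0.
$12624.6: truthful gives $0, deviation gives −$521.3 → loss $521.3.
$12403.5: truthful gives $0, deviation gives −$300.2 → loss $300.2.
$7110.1: same outcome either way → loss $0.
$11314: same outcome either way → loss $0.
$12830.1: truthful gives $0, deviation gives −$726.8 → loss $726.8.
$12306.3: truthful gives $0, deviation gives −$203 → loss $203.
Maximum loss: $726.8.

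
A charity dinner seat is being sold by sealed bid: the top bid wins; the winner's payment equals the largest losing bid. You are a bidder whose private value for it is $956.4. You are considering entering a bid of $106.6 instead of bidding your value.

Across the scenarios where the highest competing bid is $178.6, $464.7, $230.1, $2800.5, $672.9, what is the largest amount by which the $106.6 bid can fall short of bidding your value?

$178.6: truthful gives $777.8, deviation gives $0 → loss $777.8.
$464.7: truthful gives $491.7, deviation gives $0 → loss $491.7.
$230.1: truthful gives $726.3, deviation gives $0 → loss $726.3.
$2800.5: same outcome either way → loss $0.
$672.9: truthful gives $283.5, deviation gives $0 → loss $283.5.
Maximum loss: $777.8.

$777.8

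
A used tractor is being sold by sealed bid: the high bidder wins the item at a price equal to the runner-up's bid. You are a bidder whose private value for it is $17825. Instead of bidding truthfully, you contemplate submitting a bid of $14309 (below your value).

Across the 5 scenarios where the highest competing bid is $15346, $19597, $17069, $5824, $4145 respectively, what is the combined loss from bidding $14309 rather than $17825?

The deviation costs you only when the competing bid falls strictly between $14309 and $17825; elsewhere both bids give the same outcome.
$15346: truthful payoff $2479, deviation payoff $0 → loss $2479.
$19597: outcomes coincide → loss $0.
$17069: truthful payoff $756, deviation payoff $0 → loss $756.
$5824: outcomes coincide → loss $0.
$4145: outcomes coincide → loss $0.
Total loss = $2479 + $756 = $3235.

$3235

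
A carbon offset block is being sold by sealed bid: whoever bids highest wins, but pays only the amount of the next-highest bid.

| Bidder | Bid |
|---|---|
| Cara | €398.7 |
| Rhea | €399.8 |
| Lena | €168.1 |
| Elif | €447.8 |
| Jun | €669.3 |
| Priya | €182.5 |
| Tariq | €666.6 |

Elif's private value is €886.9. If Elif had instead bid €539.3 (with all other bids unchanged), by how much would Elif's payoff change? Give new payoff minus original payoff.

The highest bid among the other bidders is €669.3; Elif's bid doesn't change that.
Original bid €447.8: Elif is not highest (top rival bid is €669.3); payoff €0.
Alternative bid €539.3: Elif is not highest (top rival bid is €669.3); payoff €0.
Change in payoff = €0 − (€0) = €0.

€0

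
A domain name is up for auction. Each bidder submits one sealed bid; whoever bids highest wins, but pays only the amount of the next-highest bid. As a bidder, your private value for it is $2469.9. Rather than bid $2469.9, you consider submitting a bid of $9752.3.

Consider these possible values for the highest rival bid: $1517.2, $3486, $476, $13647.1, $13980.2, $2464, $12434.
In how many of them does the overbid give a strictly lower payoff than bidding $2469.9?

1

The deviation hurts exactly when the highest competing bid lies strictly between $2469.9 and $9752.3 — overbidding then wins at a price above your value.
$1517.2: below both → same outcome either way.
$3486: inside the interval → strictly worse (loss $1016.1).
$476: below both → same outcome either way.
$13647.1: above both → same outcome either way.
$13980.2: above both → same outcome either way.
$2464: below both → same outcome either way.
$12434: above both → same outcome either way.
Count: 1.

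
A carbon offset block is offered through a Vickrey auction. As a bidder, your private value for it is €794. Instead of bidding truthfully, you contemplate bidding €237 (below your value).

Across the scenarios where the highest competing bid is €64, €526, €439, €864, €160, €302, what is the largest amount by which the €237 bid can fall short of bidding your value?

€64: same outcome either way → loss €0.
€526: truthful gives €268, deviation gives €0 → loss €268.
€439: truthful gives €355, deviation gives €0 → loss €355.
€864: same outcome either way → loss €0.
€160: same outcome either way → loss €0.
€302: truthful gives €492, deviation gives €0 → loss €492.
Maximum loss: €492.

€492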